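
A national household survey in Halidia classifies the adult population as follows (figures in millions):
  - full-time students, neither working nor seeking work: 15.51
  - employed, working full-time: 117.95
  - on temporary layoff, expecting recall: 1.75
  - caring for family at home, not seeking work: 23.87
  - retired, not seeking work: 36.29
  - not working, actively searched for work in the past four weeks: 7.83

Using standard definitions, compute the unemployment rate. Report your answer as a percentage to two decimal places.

Unemployment rate ≈ 7.51%.

Employed = 117.95 million.
Unemployed = 1.75 + 7.83 = 9.58 million (jobless and actively searching, or on temporary layoff).
Labor force = 117.95 + 9.58 = 127.53 million.
Unemployment rate = 9.58 / 127.53 = 7.51%.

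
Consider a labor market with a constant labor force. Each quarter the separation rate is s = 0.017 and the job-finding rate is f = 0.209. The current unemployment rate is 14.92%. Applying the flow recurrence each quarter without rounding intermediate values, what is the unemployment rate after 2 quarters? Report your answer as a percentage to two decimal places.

With a fixed labor force, u_{t+1} = u_t + s·(1−u_t) − f·u_t = u_t·(1−s−f) + s.
Here 1−s−f = 0.774 and s = 0.017.
u_1 = 0.149200 × 0.774 + 0.017 = 0.132481.
u_2 = 0.132481 × 0.774 + 0.017 = 0.119540.

Unemployment rate after two quarters ≈ 11.95%.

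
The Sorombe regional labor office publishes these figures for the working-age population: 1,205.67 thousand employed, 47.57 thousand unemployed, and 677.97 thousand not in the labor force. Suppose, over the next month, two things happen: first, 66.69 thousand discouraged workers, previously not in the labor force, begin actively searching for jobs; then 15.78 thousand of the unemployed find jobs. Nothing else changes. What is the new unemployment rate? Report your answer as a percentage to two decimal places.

Initially, labor force = 1,205.67 + 47.57 = 1,253.24 thousand, so u = 47.57/1,253.24 = 3.80%.
After the first change, unemployed and labor force both rise by 66.69 → E = 1,205.67, U = 114.26, labor force = 1,319.93 thousand.
After the second change, unemployed falls and employed rises by 15.78; labor force unchanged → E = 1,221.45, U = 98.48, labor force = 1,319.93 thousand.
New unemployment rate = 98.48 / 1,319.93 = 7.46%.

New unemployment rate ≈ 7.46%.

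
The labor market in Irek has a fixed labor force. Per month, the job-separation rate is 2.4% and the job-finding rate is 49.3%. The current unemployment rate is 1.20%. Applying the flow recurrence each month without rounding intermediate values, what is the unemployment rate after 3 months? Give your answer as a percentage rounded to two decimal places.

With a fixed labor force, u_{t+1} = u_t + s·(1−u_t) − f·u_t = u_t·(1−s−f) + s.
Here 1−s−f = 0.483 and s = 0.024.
u_1 = 0.012000 × 0.483 + 0.024 = 0.029796.
u_2 = 0.029796 × 0.483 + 0.024 = 0.038391.
u_3 = 0.038391 × 0.483 + 0.024 = 0.042543.

Unemployment rate after three months ≈ 4.25%.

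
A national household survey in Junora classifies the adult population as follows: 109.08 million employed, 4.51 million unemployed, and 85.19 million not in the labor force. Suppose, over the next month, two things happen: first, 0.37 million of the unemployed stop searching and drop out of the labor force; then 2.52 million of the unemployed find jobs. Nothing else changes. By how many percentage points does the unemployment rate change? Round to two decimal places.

Initially, labor force = 109.08 + 4.51 = 113.59 million, so u = 4.51/113.59 = 3.97%.
After the first change, unemployed and labor force both fall by 0.37 → E = 109.08, U = 4.14, labor force = 113.22 million.
After the second change, unemployed falls and employed rises by 2.52; labor force unchanged → E = 111.60, U = 1.62, labor force = 113.22 million.
New unemployment rate = 1.62 / 113.22 = 1.43%.
Change = 1.43% − 3.97% = −2.54 percentage points.

The unemployment rate changes by −2.54 percentage points.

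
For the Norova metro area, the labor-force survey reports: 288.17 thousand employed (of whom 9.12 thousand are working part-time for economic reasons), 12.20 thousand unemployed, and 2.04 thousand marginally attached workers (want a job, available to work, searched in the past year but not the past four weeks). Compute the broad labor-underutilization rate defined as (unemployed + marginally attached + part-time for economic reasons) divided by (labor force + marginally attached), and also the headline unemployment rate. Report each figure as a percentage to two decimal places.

Broad underutilization rate ≈ 7.72%; headline unemployment rate ≈ 4.06%.

Labor force = 288.17 + 12.20 = 300.37 thousand.
Numerator = 12.20 + 2.04 + 9.12 = 23.36 thousand.
Denominator = 300.37 + 2.04 = 302.41 thousand.
Broad rate = 23.36 / 302.41 = 7.72%.
Headline unemployment rate = 12.20 / 300.37 = 4.06%.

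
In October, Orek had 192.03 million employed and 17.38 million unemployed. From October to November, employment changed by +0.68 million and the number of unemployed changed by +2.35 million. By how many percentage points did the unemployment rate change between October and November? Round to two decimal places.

The unemployment rate changed by +0.99 percentage points.

October: labor force = 192.03 + 17.38 = 209.41; u = 17.38/209.41 = 8.30%.
November: labor force = 192.71 + 19.73 = 212.44; u = 19.73/212.44 = 9.29%.
Change = 9.29% − 8.30% = +0.99 pp.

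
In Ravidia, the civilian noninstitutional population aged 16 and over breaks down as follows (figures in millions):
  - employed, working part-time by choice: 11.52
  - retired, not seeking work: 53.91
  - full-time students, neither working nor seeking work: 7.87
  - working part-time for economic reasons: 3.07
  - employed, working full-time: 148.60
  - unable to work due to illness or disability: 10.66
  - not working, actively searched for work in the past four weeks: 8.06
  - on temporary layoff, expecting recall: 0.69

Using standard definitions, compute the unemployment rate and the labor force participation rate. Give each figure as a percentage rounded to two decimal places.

Unemployment rate ≈ 5.09%; labor force participation rate ≈ 70.36%.

Employed = 11.52 + 3.07 + 148.60 = 163.19 million (anyone who worked, including part-time for economic reasons, counts as employed).
Unemployed = 8.06 + 0.69 = 8.75 million (jobless and actively searching, or on temporary layoff).
Labor force = 163.19 + 8.75 = 171.94 million.
Not in labor force = 53.91 + 7.87 + 10.66 = 72.44 million (those not working and not actively searching are outside the labor force).
Civilian working-age population = 171.94 + 72.44 = 244.38 million.
Unemployment rate = 8.75 / 171.94 = 5.09%.
Labor force participation rate = 171.94 / 244.38 = 70.36%.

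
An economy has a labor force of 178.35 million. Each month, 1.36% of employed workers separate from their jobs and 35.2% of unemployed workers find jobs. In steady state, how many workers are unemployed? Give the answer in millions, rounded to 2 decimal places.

Steady-state unemployment rate u* = s/(s+f) = 1.36/(1.36+35.2) = 0.037199.
Unemployed = u* × labor force = 0.037199 × 178.35 ≈ 6.63 million.

About 6.63 million are unemployed in steady state.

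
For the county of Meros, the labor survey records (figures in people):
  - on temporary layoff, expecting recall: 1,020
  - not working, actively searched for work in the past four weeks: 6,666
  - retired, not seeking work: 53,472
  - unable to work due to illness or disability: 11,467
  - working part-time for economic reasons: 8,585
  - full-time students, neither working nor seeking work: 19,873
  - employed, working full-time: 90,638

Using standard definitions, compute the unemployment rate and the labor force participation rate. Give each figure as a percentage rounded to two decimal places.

Employed = 8,585 + 90,638 = 99,223 (anyone who worked, including part-time for economic reasons, counts as employed).
Unemployed = 1,020 + 6,666 = 7,686 (jobless and actively searching, or on temporary layoff).
Labor force = 99,223 + 7,686 = 106,909.
Not in labor force = 53,472 + 11,467 + 19,873 = 84,812 (those not working and not actively searching are outside the labor force).
Civilian working-age population = 106,909 + 84,812 = 191,721.
Unemployment rate = 7,686 / 106,909 = 7.19%.
Labor force participation rate = 106,909 / 191,721 = 55.76%.

Unemployment rate ≈ 7.19%; labor force participation rate ≈ 55.76%.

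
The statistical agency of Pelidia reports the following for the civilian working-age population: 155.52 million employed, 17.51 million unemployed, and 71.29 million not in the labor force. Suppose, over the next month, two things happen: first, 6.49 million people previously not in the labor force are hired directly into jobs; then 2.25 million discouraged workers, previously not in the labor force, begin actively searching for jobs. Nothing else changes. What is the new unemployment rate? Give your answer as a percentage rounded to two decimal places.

New unemployment rate ≈ 10.87%.

Initially, labor force = 155.52 + 17.51 = 173.03 million, so u = 17.51/173.03 = 10.12%.
After the first change, employed and labor force both rise by 6.49; unemployed unchanged → E = 162.01, U = 17.51, labor force = 179.52 million.
After the second change, unemployed and labor force both rise by 2.25 → E = 162.01, U = 19.76, labor force = 181.77 million.
New unemployment rate = 19.76 / 181.77 = 10.87%.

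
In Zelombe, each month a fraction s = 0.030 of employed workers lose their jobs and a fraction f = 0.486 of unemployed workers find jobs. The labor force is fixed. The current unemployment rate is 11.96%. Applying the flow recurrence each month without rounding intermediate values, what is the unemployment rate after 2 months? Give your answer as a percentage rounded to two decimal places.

With a fixed labor force, u_{t+1} = u_t + s·(1−u_t) − f·u_t = u_t·(1−s−f) + s.
Here 1−s−f = 0.484 and s = 0.030.
u_1 = 0.119600 × 0.484 + 0.030 = 0.087886.
u_2 = 0.087886 × 0.484 + 0.030 = 0.072537.

Unemployment rate after two months ≈ 7.25%.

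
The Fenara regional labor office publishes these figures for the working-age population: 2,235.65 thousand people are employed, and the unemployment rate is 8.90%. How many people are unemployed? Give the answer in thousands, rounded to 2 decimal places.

Let U be the number unemployed. The labor force is E + U, and U/(E+U) = 0.0890.
So U = 0.0890 × 2,235.65 / (1 − 0.0890) = 198.9729 / 0.9110 ≈ 218.41 thousand.

About 218.41 thousand are unemployed.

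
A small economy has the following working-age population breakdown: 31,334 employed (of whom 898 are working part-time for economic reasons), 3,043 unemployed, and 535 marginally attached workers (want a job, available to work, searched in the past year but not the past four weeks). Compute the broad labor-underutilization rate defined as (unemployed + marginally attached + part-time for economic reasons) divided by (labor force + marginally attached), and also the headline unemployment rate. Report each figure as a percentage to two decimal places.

Broad underutilization rate ≈ 12.82%; headline unemployment rate ≈ 8.85%.

Labor force = 31,334 + 3,043 = 34,377.
Numerator = 3,043 + 535 + 898 = 4,476.
Denominator = 34,377 + 535 = 34,912.
Broad rate = 4,476 / 34,912 = 12.82%.
Headline unemployment rate = 3,043 / 34,377 = 8.85%.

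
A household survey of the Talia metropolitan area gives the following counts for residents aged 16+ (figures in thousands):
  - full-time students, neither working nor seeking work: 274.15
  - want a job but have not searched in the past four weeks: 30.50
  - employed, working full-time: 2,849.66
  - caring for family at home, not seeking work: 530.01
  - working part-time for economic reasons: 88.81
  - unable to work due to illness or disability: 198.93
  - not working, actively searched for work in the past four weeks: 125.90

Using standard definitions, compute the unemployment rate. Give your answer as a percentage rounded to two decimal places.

Employed = 2,849.66 + 88.81 = 2,938.47 thousand (anyone who worked, including part-time for economic reasons, counts as employed).
Unemployed = 125.90 thousand.
Labor force = 2,938.47 + 125.90 = 3,064.37 thousand.
Unemployment rate = 125.90 / 3,064.37 = 4.11%.

Unemployment rate ≈ 4.11%.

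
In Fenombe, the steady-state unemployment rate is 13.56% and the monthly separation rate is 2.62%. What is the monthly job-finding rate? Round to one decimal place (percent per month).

Job-finding rate ≈ 16.7% per month.

From u* = s/(s+f): f = s·(1−u)/u.
f = 2.62 × (1 − 0.1356) / 0.1356 = 2.2647 / 0.1356 ≈ 16.7% per month.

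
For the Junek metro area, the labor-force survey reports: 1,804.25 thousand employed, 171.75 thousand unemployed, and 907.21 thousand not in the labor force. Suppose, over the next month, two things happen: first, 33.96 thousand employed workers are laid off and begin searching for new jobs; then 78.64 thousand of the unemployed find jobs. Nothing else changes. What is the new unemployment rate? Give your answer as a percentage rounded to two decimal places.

New unemployment rate ≈ 6.43%.

Initially, labor force = 1,804.25 + 171.75 = 1,976.00 thousand, so u = 171.75/1,976.00 = 8.69%.
After the first change, employed falls and unemployed rises by 33.96; labor force unchanged → E = 1,770.29, U = 205.71, labor force = 1,976.00 thousand.
After the second change, unemployed falls and employed rises by 78.64; labor force unchanged → E = 1,848.93, U = 127.07, labor force = 1,976.00 thousand.
New unemployment rate = 127.07 / 1,976.00 = 6.43%.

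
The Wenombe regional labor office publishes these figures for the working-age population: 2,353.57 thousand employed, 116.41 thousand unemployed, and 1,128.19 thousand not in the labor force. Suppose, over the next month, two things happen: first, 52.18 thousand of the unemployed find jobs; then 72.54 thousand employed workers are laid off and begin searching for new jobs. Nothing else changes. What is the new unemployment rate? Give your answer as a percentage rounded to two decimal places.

New unemployment rate ≈ 5.54%.

Initially, labor force = 2,353.57 + 116.41 = 2,469.98 thousand, so u = 116.41/2,469.98 = 4.71%.
After the first change, unemployed falls and employed rises by 52.18; labor force unchanged → E = 2,405.75, U = 64.23, labor force = 2,469.98 thousand.
After the second change, employed falls and unemployed rises by 72.54; labor force unchanged → E = 2,333.21, U = 136.77, labor force = 2,469.98 thousand.
New unemployment rate = 136.77 / 2,469.98 = 5.54%.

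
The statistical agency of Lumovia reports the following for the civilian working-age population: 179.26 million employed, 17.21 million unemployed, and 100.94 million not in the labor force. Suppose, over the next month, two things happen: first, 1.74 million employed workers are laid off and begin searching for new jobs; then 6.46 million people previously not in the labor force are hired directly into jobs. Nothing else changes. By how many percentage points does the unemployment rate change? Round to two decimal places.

Initially, labor force = 179.26 + 17.21 = 196.47 million, so u = 17.21/196.47 = 8.76%.
After the first change, employed falls and unemployed rises by 1.74; labor force unchanged → E = 177.52, U = 18.95, labor force = 196.47 million.
After the second change, employed and labor force both rise by 6.46; unemployed unchanged → E = 183.98, U = 18.95, labor force = 202.93 million.
New unemployment rate = 18.95 / 202.93 = 9.34%.
Change = 9.34% − 8.76% = +0.58 percentage points.

The unemployment rate changes by +0.58 percentage points.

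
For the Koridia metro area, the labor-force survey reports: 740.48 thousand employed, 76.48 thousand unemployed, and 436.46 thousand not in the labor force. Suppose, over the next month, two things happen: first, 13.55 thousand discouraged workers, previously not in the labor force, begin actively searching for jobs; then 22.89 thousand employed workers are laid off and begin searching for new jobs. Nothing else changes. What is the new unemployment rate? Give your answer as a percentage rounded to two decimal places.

Initially, labor force = 740.48 + 76.48 = 816.96 thousand, so u = 76.48/816.96 = 9.36%.
After the first change, unemployed and labor force both rise by 13.55 → E = 740.48, U = 90.03, labor force = 830.51 thousand.
After the second change, employed falls and unemployed rises by 22.89; labor force unchanged → E = 717.59, U = 112.92, labor force = 830.51 thousand.
New unemployment rate = 112.92 / 830.51 = 13.60%.

New unemployment rate ≈ 13.60%.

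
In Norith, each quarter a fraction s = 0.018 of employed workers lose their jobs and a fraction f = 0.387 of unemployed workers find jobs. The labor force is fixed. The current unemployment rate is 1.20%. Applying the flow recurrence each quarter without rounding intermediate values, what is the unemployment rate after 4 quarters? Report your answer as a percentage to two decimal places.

Unemployment rate after four quarters ≈ 4.04%.

With a fixed labor force, u_{t+1} = u_t + s·(1−u_t) − f·u_t = u_t·(1−s−f) + s.
Here 1−s−f = 0.595 and s = 0.018.
u_1 = 0.012000 × 0.595 + 0.018 = 0.025140.
u_2 = 0.025140 × 0.595 + 0.018 = 0.032958.
u_3 = 0.032958 × 0.595 + 0.018 = 0.037610.
u_4 = 0.037610 × 0.595 + 0.018 = 0.040378.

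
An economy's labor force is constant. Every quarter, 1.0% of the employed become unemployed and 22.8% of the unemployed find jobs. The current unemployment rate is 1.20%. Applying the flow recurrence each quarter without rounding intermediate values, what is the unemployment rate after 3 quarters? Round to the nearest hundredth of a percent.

Unemployment rate after three quarters ≈ 2.87%.

With a fixed labor force, u_{t+1} = u_t + s·(1−u_t) − f·u_t = u_t·(1−s−f) + s.
Here 1−s−f = 0.762 and s = 0.010.
u_1 = 0.012000 × 0.762 + 0.010 = 0.019144.
u_2 = 0.019144 × 0.762 + 0.010 = 0.024588.
u_3 = 0.024588 × 0.762 + 0.010 = 0.028736.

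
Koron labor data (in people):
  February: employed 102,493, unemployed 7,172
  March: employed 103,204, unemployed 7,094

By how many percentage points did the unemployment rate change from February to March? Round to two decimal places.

February: labor force = 102,493 + 7,172 = 109,665; u = 7,172/109,665 = 6.54%.
March: labor force = 103,204 + 7,094 = 110,298; u = 7,094/110,298 = 6.43%.
Change = 6.43% − 6.54% = −0.11 pp.

The unemployment rate changed by −0.11 percentage points.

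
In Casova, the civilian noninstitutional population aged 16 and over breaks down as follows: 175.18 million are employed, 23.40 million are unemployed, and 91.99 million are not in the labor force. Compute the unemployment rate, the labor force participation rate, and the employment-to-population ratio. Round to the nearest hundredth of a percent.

Unemployment rate ≈ 11.78%; labor force participation rate ≈ 68.34%; employment-population ratio ≈ 60.29%.

Labor force = employed + unemployed = 175.18 + 23.40 = 198.58 million.
Working-age population = 198.58 + 91.99 = 290.57 million.
Unemployment rate = 23.40 / 198.58 = 11.78%.
Labor force participation rate = 198.58 / 290.57 = 68.34%.
Employment-population ratio = 175.18 / 290.57 = 60.29%.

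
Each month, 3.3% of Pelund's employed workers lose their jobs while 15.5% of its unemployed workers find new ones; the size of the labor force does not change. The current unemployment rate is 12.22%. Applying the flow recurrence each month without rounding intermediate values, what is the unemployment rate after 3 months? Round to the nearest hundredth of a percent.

Unemployment rate after three months ≈ 14.70%.

With a fixed labor force, u_{t+1} = u_t + s·(1−u_t) − f·u_t = u_t·(1−s−f) + s.
Here 1−s−f = 0.812 and s = 0.033.
u_1 = 0.122200 × 0.812 + 0.033 = 0.132226.
u_2 = 0.132226 × 0.812 + 0.033 = 0.140368.
u_3 = 0.140368 × 0.812 + 0.033 = 0.146979.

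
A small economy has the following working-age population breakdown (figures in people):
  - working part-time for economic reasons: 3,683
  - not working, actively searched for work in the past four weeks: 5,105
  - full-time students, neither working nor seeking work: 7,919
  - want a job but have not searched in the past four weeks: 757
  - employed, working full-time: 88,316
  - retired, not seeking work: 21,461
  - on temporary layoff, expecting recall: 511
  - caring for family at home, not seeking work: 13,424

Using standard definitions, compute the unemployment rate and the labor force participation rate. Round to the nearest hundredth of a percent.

Unemployment rate ≈ 5.75%; labor force participation rate ≈ 69.14%.

Employed = 3,683 + 88,316 = 91,999 (anyone who worked, including part-time for economic reasons, counts as employed).
Unemployed = 5,105 + 511 = 5,616 (jobless and actively searching, or on temporary layoff).
Labor force = 91,999 + 5,616 = 97,615.
Not in labor force = 7,919 + 757 + 21,461 + 13,424 = 43,561 (those not working and not actively searching are outside the labor force — including those who want a job but have given up searching).
Civilian working-age population = 97,615 + 43,561 = 141,176.
Unemployment rate = 5,616 / 97,615 = 5.75%.
Labor force participation rate = 97,615 / 141,176 = 69.14%.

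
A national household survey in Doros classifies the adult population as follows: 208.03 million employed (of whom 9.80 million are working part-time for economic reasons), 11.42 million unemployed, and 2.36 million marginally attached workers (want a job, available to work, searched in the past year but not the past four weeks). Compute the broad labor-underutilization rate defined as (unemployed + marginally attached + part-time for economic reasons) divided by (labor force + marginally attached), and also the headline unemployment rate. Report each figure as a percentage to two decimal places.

Broad underutilization rate ≈ 10.63%; headline unemployment rate ≈ 5.20%.

Labor force = 208.03 + 11.42 = 219.45 million.
Numerator = 11.42 + 2.36 + 9.80 = 23.58 million.
Denominator = 219.45 + 2.36 = 221.81 million.
Broad rate = 23.58 / 221.81 = 10.63%.
Headline unemployment rate = 11.42 / 219.45 = 5.20%.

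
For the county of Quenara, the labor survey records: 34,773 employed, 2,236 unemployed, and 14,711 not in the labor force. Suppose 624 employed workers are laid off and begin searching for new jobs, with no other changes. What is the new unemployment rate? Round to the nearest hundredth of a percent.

New unemployment rate ≈ 7.73%.

Initially, labor force = 34,773 + 2,236 = 37,009, so u = 2,236/37,009 = 6.04%.
After the change, employed falls and unemployed rises by 624; labor force unchanged → E = 34,149, U = 2,860, labor force = 37,009.
New unemployment rate = 2,860 / 37,009 = 7.73%.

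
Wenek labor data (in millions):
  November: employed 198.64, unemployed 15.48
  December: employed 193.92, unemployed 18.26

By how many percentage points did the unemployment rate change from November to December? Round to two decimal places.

November: labor force = 198.64 + 15.48 = 214.12; u = 15.48/214.12 = 7.23%.
December: labor force = 193.92 + 18.26 = 212.18; u = 18.26/212.18 = 8.61%.
Change = 8.61% − 7.23% = +1.38 pp.

The unemployment rate changed by +1.38 percentage points.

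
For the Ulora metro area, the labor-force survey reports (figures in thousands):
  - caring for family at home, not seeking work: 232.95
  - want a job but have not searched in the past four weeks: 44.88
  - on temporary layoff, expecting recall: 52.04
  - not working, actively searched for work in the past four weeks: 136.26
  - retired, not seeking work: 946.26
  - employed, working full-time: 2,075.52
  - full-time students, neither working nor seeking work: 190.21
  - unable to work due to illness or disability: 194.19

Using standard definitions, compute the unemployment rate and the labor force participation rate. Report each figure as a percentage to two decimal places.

Employed = 2,075.52 thousand.
Unemployed = 52.04 + 136.26 = 188.30 thousand (jobless and actively searching, or on temporary layoff).
Labor force = 2,075.52 + 188.30 = 2,263.82 thousand.
Not in labor force = 232.95 + 44.88 + 946.26 + 190.21 + 194.19 = 1,608.49 thousand (those not working and not actively searching are outside the labor force — including those who want a job but have given up searching).
Civilian working-age population = 2,263.82 + 1,608.49 = 3,872.31 thousand.
Unemployment rate = 188.30 / 2,263.82 = 8.32%.
Labor force participation rate = 2,263.82 / 3,872.31 = 58.46%.

Unemployment rate ≈ 8.32%; labor force participation rate ≈ 58.46%.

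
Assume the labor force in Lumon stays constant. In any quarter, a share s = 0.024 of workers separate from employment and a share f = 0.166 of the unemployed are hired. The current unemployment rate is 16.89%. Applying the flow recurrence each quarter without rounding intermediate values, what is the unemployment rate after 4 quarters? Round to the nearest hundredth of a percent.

With a fixed labor force, u_{t+1} = u_t + s·(1−u_t) − f·u_t = u_t·(1−s−f) + s.
Here 1−s−f = 0.810 and s = 0.024.
u_1 = 0.168900 × 0.810 + 0.024 = 0.160809.
u_2 = 0.160809 × 0.810 + 0.024 = 0.154255.
u_3 = 0.154255 × 0.810 + 0.024 = 0.148947.
u_4 = 0.148947 × 0.810 + 0.024 = 0.144647.

Unemployment rate after four quarters ≈ 14.46%.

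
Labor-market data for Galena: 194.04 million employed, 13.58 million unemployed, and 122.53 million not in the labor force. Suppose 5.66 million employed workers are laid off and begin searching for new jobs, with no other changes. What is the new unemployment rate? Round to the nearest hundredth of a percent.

New unemployment rate ≈ 9.27%.

Initially, labor force = 194.04 + 13.58 = 207.62 million, so u = 13.58/207.62 = 6.54%.
After the change, employed falls and unemployed rises by 5.66; labor force unchanged → E = 188.38, U = 19.24, labor force = 207.62 million.
New unemployment rate = 19.24 / 207.62 = 9.27%.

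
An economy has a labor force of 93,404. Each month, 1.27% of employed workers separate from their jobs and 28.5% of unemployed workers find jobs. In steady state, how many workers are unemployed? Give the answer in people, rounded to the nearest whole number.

Steady-state unemployment rate u* = s/(s+f) = 1.27/(1.27+28.5) = 0.042660.
Unemployed = u* × labor force = 0.042660 × 93,404 ≈ 3,985.

About 3,985 are unemployed in steady state.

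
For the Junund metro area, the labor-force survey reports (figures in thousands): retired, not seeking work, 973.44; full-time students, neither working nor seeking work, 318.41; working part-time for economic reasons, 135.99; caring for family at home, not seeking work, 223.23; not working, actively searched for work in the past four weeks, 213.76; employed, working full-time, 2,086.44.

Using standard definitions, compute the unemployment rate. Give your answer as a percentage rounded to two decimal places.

Employed = 135.99 + 2,086.44 = 2,222.43 thousand (anyone who worked, including part-time for economic reasons, counts as employed).
Unemployed = 213.76 thousand.
Labor force = 2,222.43 + 213.76 = 2,436.19 thousand.
Unemployment rate = 213.76 / 2,436.19 = 8.77%.

Unemployment rate ≈ 8.77%.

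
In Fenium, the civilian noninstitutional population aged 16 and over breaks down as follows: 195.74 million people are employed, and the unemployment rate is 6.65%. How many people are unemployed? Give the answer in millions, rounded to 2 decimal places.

About 13.94 million are unemployed.

Let U be the number unemployed. The labor force is E + U, and U/(E+U) = 0.0665.
So U = 0.0665 × 195.74 / (1 − 0.0665) = 13.0167 / 0.9335 ≈ 13.94 million.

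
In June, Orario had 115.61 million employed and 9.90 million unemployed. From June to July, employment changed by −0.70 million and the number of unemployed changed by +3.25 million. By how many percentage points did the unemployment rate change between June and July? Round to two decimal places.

June: labor force = 115.61 + 9.90 = 125.51; u = 9.90/125.51 = 7.89%.
July: labor force = 114.91 + 13.15 = 128.06; u = 13.15/128.06 = 10.27%.
Change = 10.27% − 7.89% = +2.38 pp.

The unemployment rate changed by +2.38 percentage points.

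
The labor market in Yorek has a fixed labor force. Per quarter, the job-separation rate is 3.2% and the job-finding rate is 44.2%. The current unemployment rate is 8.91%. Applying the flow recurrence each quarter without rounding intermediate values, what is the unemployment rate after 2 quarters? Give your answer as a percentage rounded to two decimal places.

With a fixed labor force, u_{t+1} = u_t + s·(1−u_t) − f·u_t = u_t·(1−s−f) + s.
Here 1−s−f = 0.526 and s = 0.032.
u_1 = 0.089100 × 0.526 + 0.032 = 0.078867.
u_2 = 0.078867 × 0.526 + 0.032 = 0.073484.

Unemployment rate after two quarters ≈ 7.35%.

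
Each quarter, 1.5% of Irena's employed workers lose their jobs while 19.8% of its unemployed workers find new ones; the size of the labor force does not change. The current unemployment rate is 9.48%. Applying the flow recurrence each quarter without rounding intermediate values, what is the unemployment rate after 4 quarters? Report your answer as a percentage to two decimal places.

With a fixed labor force, u_{t+1} = u_t + s·(1−u_t) − f·u_t = u_t·(1−s−f) + s.
Here 1−s−f = 0.787 and s = 0.015.
u_1 = 0.094800 × 0.787 + 0.015 = 0.089608.
u_2 = 0.089608 × 0.787 + 0.015 = 0.085521.
u_3 = 0.085521 × 0.787 + 0.015 = 0.082305.
u_4 = 0.082305 × 0.787 + 0.015 = 0.079774.

Unemployment rate after four quarters ≈ 7.98%.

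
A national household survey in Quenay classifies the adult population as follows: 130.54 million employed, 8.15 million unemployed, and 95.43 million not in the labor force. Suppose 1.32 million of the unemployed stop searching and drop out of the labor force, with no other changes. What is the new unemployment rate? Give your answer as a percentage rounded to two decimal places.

Initially, labor force = 130.54 + 8.15 = 138.69 million, so u = 8.15/138.69 = 5.88%.
After the change, unemployed and labor force both fall by 1.32 → E = 130.54, U = 6.83, labor force = 137.37 million.
New unemployment rate = 6.83 / 137.37 = 4.97%.

New unemployment rate ≈ 4.97%.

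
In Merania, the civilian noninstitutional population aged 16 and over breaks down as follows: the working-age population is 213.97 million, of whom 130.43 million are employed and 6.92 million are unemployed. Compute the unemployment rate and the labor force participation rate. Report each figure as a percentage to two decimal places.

Unemployment rate ≈ 5.04%; labor force participation rate ≈ 64.19%.

Labor force = employed + unemployed = 130.43 + 6.92 = 137.35 million.
Unemployment rate = 6.92 / 137.35 = 5.04%.
Labor force participation rate = 137.35 / 213.97 = 64.19%.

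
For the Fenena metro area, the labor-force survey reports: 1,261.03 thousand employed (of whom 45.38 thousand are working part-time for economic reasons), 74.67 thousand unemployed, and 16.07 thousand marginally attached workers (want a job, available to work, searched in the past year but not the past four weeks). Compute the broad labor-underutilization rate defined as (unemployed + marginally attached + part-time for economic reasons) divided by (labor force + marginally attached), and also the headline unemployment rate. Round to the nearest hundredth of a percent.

Labor force = 1,261.03 + 74.67 = 1,335.70 thousand.
Numerator = 74.67 + 16.07 + 45.38 = 136.12 thousand.
Denominator = 1,335.70 + 16.07 = 1,351.77 thousand.
Broad rate = 136.12 / 1,351.77 = 10.07%.
Headline unemployment rate = 74.67 / 1,335.70 = 5.59%.

Broad underutilization rate ≈ 10.07%; headline unemployment rate ≈ 5.59%.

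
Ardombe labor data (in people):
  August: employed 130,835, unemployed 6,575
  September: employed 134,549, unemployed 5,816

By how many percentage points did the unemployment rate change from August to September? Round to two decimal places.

August: labor force = 130,835 + 6,575 = 137,410; u = 6,575/137,410 = 4.78%.
September: labor force = 134,549 + 5,816 = 140,365; u = 5,816/140,365 = 4.14%.
Change = 4.14% − 4.78% = −0.64 pp.

The unemployment rate changed by −0.64 percentage points.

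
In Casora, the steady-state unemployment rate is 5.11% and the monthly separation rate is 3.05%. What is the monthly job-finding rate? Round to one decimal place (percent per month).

Job-finding rate ≈ 56.6% per month.

From u* = s/(s+f): f = s·(1−u)/u.
f = 3.05 × (1 − 0.0511) / 0.0511 = 2.8941 / 0.0511 ≈ 56.6% per month.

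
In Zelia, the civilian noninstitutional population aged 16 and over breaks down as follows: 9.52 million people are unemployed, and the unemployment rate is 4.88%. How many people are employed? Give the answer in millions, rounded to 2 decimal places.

About 185.56 million are employed.

Labor force = U / u = 9.52 / 0.0488 ≈ 195.08 million.
Employed = labor force − unemployed = 195.08 − 9.52 = 185.56 million.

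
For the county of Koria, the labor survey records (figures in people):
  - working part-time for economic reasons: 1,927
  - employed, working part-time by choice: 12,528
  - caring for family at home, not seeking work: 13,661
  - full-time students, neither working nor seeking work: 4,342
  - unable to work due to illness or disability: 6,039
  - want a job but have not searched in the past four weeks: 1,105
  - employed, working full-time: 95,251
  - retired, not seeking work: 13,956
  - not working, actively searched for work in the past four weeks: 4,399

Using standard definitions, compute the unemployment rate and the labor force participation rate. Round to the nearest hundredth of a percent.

Unemployment rate ≈ 3.86%; labor force participation rate ≈ 74.48%.

Employed = 1,927 + 12,528 + 95,251 = 109,706 (anyone who worked, including part-time for economic reasons, counts as employed).
Unemployed = 4,399.
Labor force = 109,706 + 4,399 = 114,105.
Not in labor force = 13,661 + 4,342 + 6,039 + 1,105 + 13,956 = 39,103 (those not working and not actively searching are outside the labor force — including those who want a job but have given up searching).
Civilian working-age population = 114,105 + 39,103 = 153,208.
Unemployment rate = 4,399 / 114,105 = 3.86%.
Labor force participation rate = 114,105 / 153,208 = 74.48%.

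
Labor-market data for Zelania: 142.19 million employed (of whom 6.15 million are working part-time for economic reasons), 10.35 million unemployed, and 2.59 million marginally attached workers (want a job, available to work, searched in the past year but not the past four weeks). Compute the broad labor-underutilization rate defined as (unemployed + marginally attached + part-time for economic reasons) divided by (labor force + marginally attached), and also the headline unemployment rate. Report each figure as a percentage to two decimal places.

Labor force = 142.19 + 10.35 = 152.54 million.
Numerator = 10.35 + 2.59 + 6.15 = 19.09 million.
Denominator = 152.54 + 2.59 = 155.13 million.
Broad rate = 19.09 / 155.13 = 12.31%.
Headline unemployment rate = 10.35 / 152.54 = 6.79%.

Broad underutilization rate ≈ 12.31%; headline unemployment rate ≈ 6.79%.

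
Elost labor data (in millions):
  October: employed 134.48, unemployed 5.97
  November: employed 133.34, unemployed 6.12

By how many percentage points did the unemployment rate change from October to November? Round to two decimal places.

The unemployment rate changed by +0.14 percentage points.

October: labor force = 134.48 + 5.97 = 140.45; u = 5.97/140.45 = 4.25%.
November: labor force = 133.34 + 6.12 = 139.46; u = 6.12/139.46 = 4.39%.
Change = 4.39% − 4.25% = +0.14 pp.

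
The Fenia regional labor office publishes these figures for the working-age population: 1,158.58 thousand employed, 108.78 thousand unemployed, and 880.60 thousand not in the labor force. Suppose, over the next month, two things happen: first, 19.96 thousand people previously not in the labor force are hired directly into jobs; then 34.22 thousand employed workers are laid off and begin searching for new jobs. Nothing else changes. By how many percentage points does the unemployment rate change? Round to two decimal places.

The unemployment rate changes by +2.53 percentage points.

Initially, labor force = 1,158.58 + 108.78 = 1,267.36 thousand, so u = 108.78/1,267.36 = 8.58%.
After the first change, employed and labor force both rise by 19.96; unemployed unchanged → E = 1,178.54, U = 108.78, labor force = 1,287.32 thousand.
After the second change, employed falls and unemployed rises by 34.22; labor force unchanged → E = 1,144.32, U = 143.00, labor force = 1,287.32 thousand.
New unemployment rate = 143.00 / 1,287.32 = 11.11%.
Change = 11.11% − 8.58% = +2.53 percentage points.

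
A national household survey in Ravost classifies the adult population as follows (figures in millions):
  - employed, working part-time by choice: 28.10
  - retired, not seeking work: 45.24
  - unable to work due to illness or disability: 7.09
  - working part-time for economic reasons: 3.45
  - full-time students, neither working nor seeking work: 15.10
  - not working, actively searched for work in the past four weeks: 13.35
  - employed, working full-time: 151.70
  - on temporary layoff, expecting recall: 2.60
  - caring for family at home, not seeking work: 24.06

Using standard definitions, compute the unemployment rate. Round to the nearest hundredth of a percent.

Unemployment rate ≈ 8.01%.

Employed = 28.10 + 3.45 + 151.70 = 183.25 million (anyone who worked, including part-time for economic reasons, counts as employed).
Unemployed = 13.35 + 2.60 = 15.95 million (jobless and actively searching, or on temporary layoff).
Labor force = 183.25 + 15.95 = 199.20 million.
Unemployment rate = 15.95 / 199.20 = 8.01%.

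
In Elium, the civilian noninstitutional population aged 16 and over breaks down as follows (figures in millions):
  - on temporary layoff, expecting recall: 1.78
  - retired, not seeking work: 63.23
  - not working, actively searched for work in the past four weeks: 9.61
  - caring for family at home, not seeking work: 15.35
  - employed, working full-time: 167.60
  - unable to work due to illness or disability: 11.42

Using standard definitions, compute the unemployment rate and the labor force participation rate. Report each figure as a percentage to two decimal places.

Employed = 167.60 million.
Unemployed = 1.78 + 9.61 = 11.39 million (jobless and actively searching, or on temporary layoff).
Labor force = 167.60 + 11.39 = 178.99 million.
Not in labor force = 63.23 + 15.35 + 11.42 = 90.00 million (those not working and not actively searching are outside the labor force).
Civilian working-age population = 178.99 + 90.00 = 268.99 million.
Unemployment rate = 11.39 / 178.99 = 6.36%.
Labor force participation rate = 178.99 / 268.99 = 66.54%.

Unemployment rate ≈ 6.36%; labor force participation rate ≈ 66.54%.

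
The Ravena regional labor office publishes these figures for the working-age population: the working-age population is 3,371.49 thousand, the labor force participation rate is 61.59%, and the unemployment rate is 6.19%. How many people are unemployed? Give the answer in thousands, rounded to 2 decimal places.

About 128.54 thousand are unemployed.

Labor force = 0.6159 × 3,371.49 = 2,076.50 thousand.
Unemployed = 0.0619 × 2,076.50 ≈ 128.54 thousand.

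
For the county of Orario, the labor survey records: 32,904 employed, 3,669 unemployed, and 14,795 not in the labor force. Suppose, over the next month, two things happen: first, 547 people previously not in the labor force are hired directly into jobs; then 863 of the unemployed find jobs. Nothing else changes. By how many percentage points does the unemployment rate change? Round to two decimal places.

The unemployment rate changes by −2.47 percentage points.

Initially, labor force = 32,904 + 3,669 = 36,573, so u = 3,669/36,573 = 10.03%.
After the first change, employed and labor force both rise by 547; unemployed unchanged → E = 33,451, U = 3,669, labor force = 37,120.
After the second change, unemployed falls and employed rises by 863; labor force unchanged → E = 34,314, U = 2,806, labor force = 37,120.
New unemployment rate = 2,806 / 37,120 = 7.56%.
Change = 7.56% − 10.03% = −2.47 percentage points.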